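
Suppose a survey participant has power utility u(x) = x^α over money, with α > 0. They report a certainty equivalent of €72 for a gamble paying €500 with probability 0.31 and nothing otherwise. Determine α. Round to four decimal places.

α ≈ 0.6043

EU(lottery) = 0.31·500^α + 0.69·0 = 0.31·500^α.
Indifference: 72^α = 0.31·500^α, so (72/500)^α = 0.31.
Taking logs: α·ln(72/500) = ln(0.31), so α = -1.1711830 / -1.9379420 ≈ 0.6043.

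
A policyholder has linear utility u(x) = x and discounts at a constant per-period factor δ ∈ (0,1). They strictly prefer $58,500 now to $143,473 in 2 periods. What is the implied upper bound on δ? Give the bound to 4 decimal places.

Comparing present values: 58500 > δ^2·143473.
Dividing by 143473: δ^2 < 0.40774. Both sides are positive, so the square root keeps the direction.
δ < (58500/143473)^(1/2) ≈ 0.6385.

δ < 0.6385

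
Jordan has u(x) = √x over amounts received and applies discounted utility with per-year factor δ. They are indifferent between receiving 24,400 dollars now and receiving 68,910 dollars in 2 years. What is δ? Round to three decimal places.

δ ≈ 0.771

The payoff in 2 years is discounted by δ^2, so u(24400) = δ^2·u(68910) and δ^2 = u(24400)/u(68910).
Since u(x) = √x, δ^2 = √(24400/68910) = 0.59505.
Hence δ = (0.59505)^(1/2) = 0.77140.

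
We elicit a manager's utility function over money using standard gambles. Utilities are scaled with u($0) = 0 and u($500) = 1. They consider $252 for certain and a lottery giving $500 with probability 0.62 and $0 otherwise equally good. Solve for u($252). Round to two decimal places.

u($252) equals the lottery's expected utility: 0.62·1 + 0.38·0 = 0.62.

0.62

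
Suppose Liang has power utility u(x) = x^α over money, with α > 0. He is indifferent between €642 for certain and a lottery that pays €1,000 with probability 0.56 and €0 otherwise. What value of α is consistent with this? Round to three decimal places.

Since u(0) = 0, the lottery's EU is 0.56·1000^α.
Indifference: 642^α = 0.56·1000^α, so (642/1000)^α = 0.56.
α = ln(0.56) / ln(642/1000) = -0.579818/-0.443167 ≈ 1.308.

α ≈ 1.308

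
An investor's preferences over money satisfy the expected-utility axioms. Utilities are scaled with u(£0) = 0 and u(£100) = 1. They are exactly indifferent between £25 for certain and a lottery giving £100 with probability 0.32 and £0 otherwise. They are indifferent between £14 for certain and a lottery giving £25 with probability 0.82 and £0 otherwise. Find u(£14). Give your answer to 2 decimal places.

From the first indifference, u(£25) = 0.32·u(£100) + 0.68·u(£0) = 0.32·1 + 0.68·0 = 0.32.
Then u(£14) = 0.82·u(£25) + 0.18·u(£0) = 0.82·0.32 + 0.18·0.00 = 0.2624.

0.26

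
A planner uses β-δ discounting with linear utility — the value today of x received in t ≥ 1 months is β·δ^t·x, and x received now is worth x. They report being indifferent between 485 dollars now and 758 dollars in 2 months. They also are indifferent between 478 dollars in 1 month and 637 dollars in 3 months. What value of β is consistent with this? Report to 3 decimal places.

β ≈ 0.853

From the later pair, β·δ^1·478 = β·δ^3·637; dividing through, δ^2 = 478/637 = 0.75039, so δ = 0.86625.
Substituting δ into 485 = β·δ^2·758: β = 485/(568.797) ≈ 0.853.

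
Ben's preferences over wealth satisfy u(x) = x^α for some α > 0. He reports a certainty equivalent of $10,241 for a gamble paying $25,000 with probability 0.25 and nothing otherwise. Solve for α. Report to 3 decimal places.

The lottery's expected utility is 0.25·u(25000) + 0.75·u(0) = 0.25·25000^α (since u(0) = 0 for α > 0).
Indifference: 10241^α = 0.25·25000^α, so (10241/25000)^α = 0.25.
α = ln(0.25) / ln(10241/25000) = -1.386294/-0.892477 ≈ 1.553.

α ≈ 1.553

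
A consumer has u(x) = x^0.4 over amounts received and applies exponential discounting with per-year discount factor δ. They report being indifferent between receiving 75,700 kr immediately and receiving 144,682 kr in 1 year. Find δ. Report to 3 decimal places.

δ ≈ 0.772

Indifference means u(75700) = δ · u(144682), so δ = u(75700)/u(144682).
With u(x) = x^0.4: δ = 75700^0.4/144682^0.4 = (75700/144682)^0.4 = 0.77174.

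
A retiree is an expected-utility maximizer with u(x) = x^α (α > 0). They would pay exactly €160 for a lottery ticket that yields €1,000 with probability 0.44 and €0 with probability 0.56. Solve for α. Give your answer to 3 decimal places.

Since u(0) = 0, the lottery's EU is 0.44·1000^α.
Setting u(160) equal to that: 160^α = 0.44·1000^α ⇒ (160/1000)^α = 0.44.
Taking logs: α·ln(160/1000) = ln(0.44), so α = -0.820981 / -1.832581 ≈ 0.448.

α ≈ 0.448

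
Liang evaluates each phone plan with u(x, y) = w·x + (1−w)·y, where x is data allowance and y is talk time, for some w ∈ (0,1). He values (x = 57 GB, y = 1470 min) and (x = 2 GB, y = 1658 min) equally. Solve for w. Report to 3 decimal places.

Indifference: w·57 + (1−w)·1470 = w·2 + (1−w)·1658.
w·(57−2) = (1−w)·(1658−1470), i.e. w·55 = (1−w)·188.
Hence w = 188/(55+188) = 188/243 = 0.774.

w = 0.774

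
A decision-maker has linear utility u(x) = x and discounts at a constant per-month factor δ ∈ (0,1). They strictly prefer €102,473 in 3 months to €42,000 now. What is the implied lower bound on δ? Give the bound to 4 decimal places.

Comparing present values: 42000 < δ^3·102473.
Dividing by 102473: δ^3 > 0.40986. Both sides are positive, so the cube root keeps the direction.
δ > 0.40986^(1/3) = 0.7428.

δ > 0.7428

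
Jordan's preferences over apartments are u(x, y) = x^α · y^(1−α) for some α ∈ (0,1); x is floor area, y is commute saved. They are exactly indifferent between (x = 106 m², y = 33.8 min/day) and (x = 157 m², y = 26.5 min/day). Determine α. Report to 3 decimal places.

α ≈ 0.382

Indifference: 106^α · 33.8^(1−α) = 157^α · 26.5^(1−α).
Rearrange to (106/157)^α = (26.5/33.8)^(1−α) and take logs: α·-0.392807 = (1−α)·-0.243316.
Thus α·(-0.636123) = -0.243316, so α = -0.243316/-0.636123 ≈ 0.382.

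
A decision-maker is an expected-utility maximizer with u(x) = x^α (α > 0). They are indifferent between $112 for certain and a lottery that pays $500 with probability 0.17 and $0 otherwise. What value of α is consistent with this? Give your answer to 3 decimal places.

α ≈ 1.184

Since u(0) = 0, the lottery's EU is 0.17·500^α.
Setting u(112) equal to that: 112^α = 0.17·500^α ⇒ (112/500)^α = 0.17.
α = ln(0.17) / ln(112/500) = -1.771957/-1.496109 ≈ 1.184.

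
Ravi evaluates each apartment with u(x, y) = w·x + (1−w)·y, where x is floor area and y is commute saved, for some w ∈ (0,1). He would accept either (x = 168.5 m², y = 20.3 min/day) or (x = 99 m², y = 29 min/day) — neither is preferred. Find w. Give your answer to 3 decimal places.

Equating utilities: w·168.5 + (1−w)·20.3 = w·99 + (1−w)·29.
w·(168.5−99) = (1−w)·(29−20.3), i.e. w·69.5 = (1−w)·8.7.
The marginal rate of substitution is 8.7/69.5, so w = 8.7/(69.5+8.7) = 0.111.

w = 0.111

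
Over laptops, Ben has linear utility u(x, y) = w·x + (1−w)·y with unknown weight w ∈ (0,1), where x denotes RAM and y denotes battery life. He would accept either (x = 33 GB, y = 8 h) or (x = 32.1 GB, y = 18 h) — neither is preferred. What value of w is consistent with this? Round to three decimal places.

u(33,8) = u(32.1,18) means w·33 + (1−w)·8 = w·32.1 + (1−w)·18.
Collecting terms: w·0.9 = (1−w)·10.
Hence w = 10/(0.9+10) = 10/10.9 = 0.917.

w = 0.917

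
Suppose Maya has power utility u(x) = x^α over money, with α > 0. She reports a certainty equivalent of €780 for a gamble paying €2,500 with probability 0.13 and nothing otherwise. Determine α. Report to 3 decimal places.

The lottery's expected utility is 0.13·u(2500) + 0.87·u(0) = 0.13·2500^α (since u(0) = 0 for α > 0).
Indifference: 780^α = 0.13·2500^α, so (780/2500)^α = 0.13.
α = ln(0.13) / ln(780/2500) = -2.040221/-1.164752 ≈ 1.752.

α ≈ 1.752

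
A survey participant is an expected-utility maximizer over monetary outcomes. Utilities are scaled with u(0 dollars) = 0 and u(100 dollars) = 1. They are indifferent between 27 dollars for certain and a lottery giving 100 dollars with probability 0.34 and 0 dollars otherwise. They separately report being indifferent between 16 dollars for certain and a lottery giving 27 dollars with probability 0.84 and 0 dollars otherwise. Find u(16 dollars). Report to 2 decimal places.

First, u(27 dollars) = 0.34·u(100 dollars) + 0.66·u(0 dollars) = 0.34.
Chaining: u(16 dollars) = 0.84·0.34 + 0.16·0.00 = 0.2856.

0.29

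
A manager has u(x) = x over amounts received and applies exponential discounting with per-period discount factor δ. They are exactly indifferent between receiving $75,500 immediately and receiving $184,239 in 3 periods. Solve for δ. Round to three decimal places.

δ ≈ 0.743

The payoff in 3 periods is discounted by δ^3, so u(75500) = δ^3·u(184239) and δ^3 = u(75500)/u(184239).
With u(x) = x: δ^3 = 75500/184239 = 0.40979.
So δ = 0.40979^(1/3) ≈ 0.743.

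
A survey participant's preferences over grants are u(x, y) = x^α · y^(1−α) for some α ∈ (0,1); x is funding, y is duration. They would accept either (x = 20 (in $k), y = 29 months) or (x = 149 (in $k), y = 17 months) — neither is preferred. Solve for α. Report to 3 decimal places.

Set the two utilities equal: 20^α·29^(1−α) = 149^α·17^(1−α).
(20/149)^α = (17/29)^(1−α); take logs: α·ln(20/149) = (1−α)·ln(17/29), i.e. α·-2.008214 = (1−α)·-0.534082.
Thus α·(-2.542296) = -0.534082, so α = -0.534082/-2.542296 ≈ 0.210.

α ≈ 0.210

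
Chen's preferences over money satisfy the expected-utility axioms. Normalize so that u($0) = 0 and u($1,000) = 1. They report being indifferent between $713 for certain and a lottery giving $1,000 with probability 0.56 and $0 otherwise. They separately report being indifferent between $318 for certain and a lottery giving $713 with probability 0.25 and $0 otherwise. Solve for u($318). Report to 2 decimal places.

The first gamble pins u($713): it must equal 0.56·1 + 0.44·0 = 0.56.
The second indifference gives u($318) = 0.25·u($713) + 0.75·u($0) = 0.25·0.56 + 0.75·0.00 = 0.1400.

0.14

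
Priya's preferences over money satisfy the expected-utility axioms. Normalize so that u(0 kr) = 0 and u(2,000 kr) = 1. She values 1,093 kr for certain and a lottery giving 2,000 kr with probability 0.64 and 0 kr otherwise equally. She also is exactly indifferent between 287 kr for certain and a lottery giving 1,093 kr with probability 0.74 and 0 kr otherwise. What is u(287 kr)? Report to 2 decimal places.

0.47

The first gamble pins u(1,093 kr): it must equal 0.64·1 + 0.36·0 = 0.64.
Chaining: u(287 kr) = 0.74·0.64 + 0.26·0.00 = 0.4736.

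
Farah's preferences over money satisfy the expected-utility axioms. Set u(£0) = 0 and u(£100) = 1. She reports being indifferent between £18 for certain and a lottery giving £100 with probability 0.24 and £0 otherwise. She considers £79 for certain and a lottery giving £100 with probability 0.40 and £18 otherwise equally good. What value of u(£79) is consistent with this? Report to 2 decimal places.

From the first indifference, u(£18) = 0.24·u(£100) + 0.76·u(£0) = 0.24·1 + 0.76·0 = 0.24.
Then u(£79) = 0.40·u(£100) + 0.60·u(£18) = 0.40·1.00 + 0.60·0.24 = 0.5440.

0.54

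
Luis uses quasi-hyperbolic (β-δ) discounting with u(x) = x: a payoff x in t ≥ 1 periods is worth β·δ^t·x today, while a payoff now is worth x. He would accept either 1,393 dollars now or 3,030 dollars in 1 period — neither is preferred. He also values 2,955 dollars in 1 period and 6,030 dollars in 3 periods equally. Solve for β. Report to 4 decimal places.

From the later pair, β·δ^1·2955 = β·δ^3·6030; dividing through, δ^2 = 2955/6030 = 0.49005, so δ = 0.70004.
Now use the now-vs-future pair: 1393 = β·δ·3030 gives β = 1393/(0.70004·3030) ≈ 0.6567.

β ≈ 0.6567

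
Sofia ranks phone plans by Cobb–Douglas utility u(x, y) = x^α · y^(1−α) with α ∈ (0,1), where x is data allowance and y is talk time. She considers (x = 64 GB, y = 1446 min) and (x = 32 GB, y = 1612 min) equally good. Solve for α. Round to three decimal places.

α ≈ 0.136

Set the two utilities equal: 64^α·1446^(1−α) = 32^α·1612^(1−α).
Taking logs: α·ln 64 + (1−α)·ln 1446 = α·ln 32 + (1−α)·ln 1612, i.e. α·0.693147 = (1−α)·0.108675.
So α/(1−α) = (0.108675)/(0.693147) = 0.156785, and α = 0.156785/1.156785 ≈ 0.136.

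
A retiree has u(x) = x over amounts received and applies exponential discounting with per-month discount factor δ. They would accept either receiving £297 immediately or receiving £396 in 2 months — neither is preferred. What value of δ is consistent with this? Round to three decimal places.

δ ≈ 0.866

Indifference means u(297) = δ^2 · u(396), so δ^2 = u(297)/u(396).
With u(x) = x: δ^2 = 297/396 = 0.75000.
So δ = 0.75000^(1/2) ≈ 0.866.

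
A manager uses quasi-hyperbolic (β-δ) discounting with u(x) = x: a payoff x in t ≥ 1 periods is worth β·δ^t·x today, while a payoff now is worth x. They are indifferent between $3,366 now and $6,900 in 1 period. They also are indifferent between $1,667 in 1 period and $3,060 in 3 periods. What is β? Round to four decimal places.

From the later pair, β·δ^1·1667 = β·δ^3·3060; dividing through, δ^2 = 1667/3060 = 0.54477, so δ = 0.73809.
Substituting δ into 3366 = β·δ·6900: β = 3366/(5092.795) ≈ 0.6609.

β ≈ 0.6609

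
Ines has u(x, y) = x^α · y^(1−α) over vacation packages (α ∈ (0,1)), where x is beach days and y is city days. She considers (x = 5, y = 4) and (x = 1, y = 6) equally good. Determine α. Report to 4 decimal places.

Indifference: 5^α · 4^(1−α) = 1^α · 6^(1−α).
(5/1)^α = (6/4)^(1−α); take logs: α·ln(5/1) = (1−α)·ln(6/4), i.e. α·1.6094379 = (1−α)·0.4054651.
Thus α·(2.0149030) = 0.4054651, so α = 0.4054651/2.0149030 ≈ 0.2012.

α ≈ 0.2012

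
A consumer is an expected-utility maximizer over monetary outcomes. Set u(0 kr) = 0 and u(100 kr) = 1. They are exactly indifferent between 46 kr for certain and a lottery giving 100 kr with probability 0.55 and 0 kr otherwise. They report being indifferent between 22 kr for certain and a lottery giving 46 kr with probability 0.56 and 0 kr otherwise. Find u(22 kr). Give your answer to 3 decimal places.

The first gamble pins u(46 kr): it must equal 0.55·1 + 0.45·0 = 0.55.
Then u(22 kr) = 0.56·u(46 kr) + 0.44·u(0 kr) = 0.56·0.55 + 0.44·0.00 = 0.3080.

0.308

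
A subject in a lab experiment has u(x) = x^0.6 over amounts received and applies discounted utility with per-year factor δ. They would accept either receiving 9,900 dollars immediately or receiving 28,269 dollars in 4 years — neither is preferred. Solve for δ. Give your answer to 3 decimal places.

The payoff in 4 years is discounted by δ^4, so u(9900) = δ^4·u(28269) and δ^4 = u(9900)/u(28269).
With u(x) = x^0.6: δ^4 = 9900^0.6/28269^0.6 = (9900/28269)^0.6 = 0.53284.
Hence δ = (0.53284)^(1/4) = 0.85438.

δ ≈ 0.854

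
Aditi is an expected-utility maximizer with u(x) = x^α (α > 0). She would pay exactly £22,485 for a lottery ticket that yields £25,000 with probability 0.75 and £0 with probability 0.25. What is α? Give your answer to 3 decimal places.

The lottery's expected utility is 0.75·u(25000) + 0.25·u(0) = 0.75·25000^α (since u(0) = 0 for α > 0).
Setting u(22485) equal to that: 22485^α = 0.75·25000^α ⇒ (22485/25000)^α = 0.75.
α = ln(0.75) / ln(22485/25000) = -0.287682/-0.106027 ≈ 2.713.

α ≈ 2.713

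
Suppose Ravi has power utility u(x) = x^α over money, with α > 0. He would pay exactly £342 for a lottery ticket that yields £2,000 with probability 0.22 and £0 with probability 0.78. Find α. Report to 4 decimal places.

α ≈ 0.8573

Since u(0) = 0, the lottery's EU is 0.22·2000^α.
Indifference: 342^α = 0.22·2000^α, so (342/2000)^α = 0.22.
α = ln(0.22) / ln(342/2000) = -1.5141277/-1.7660917 ≈ 0.8573.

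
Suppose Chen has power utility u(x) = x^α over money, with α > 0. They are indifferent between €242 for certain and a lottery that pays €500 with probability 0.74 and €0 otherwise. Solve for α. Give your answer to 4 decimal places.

Since u(0) = 0, the lottery's EU is 0.74·500^α.
Indifference: 242^α = 0.74·500^α, so (242/500)^α = 0.74.
Take logs: α = ln 0.74 / ln(242/500) ≈ 0.414934.

α ≈ 0.4149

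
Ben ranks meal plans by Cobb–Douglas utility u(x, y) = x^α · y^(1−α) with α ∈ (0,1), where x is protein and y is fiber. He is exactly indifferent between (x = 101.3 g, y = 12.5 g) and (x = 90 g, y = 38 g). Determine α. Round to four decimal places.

α ≈ 0.9039

The Cobb–Douglas utilities coincide, so 101.3^α·12.5^(1−α) = 90^α·38^(1−α).
(101.3/90)^α = (38/12.5)^(1−α); take logs: α·ln(101.3/90) = (1−α)·ln(38/12.5), i.e. α·0.1182767 = (1−α)·1.1118575.
So α/(1−α) = (1.1118575)/(0.1182767) = 9.4004779, and α = 9.4004779/10.4004779 ≈ 0.9039.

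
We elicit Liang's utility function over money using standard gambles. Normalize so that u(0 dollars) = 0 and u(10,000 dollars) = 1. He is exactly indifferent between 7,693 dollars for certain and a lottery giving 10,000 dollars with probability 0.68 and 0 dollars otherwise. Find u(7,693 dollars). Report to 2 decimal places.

u(7,693 dollars) equals the lottery's expected utility: 0.68·1 + 0.32·0 = 0.68.

0.68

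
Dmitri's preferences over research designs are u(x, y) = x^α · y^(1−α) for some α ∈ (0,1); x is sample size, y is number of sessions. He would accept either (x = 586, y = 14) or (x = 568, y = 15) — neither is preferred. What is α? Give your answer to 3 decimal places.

α ≈ 0.689

Set the two utilities equal: 586^α·14^(1−α) = 568^α·15^(1−α).
Rearrange to (586/568)^α = (15/14)^(1−α) and take logs: α·0.031198 = (1−α)·0.068993.
Thus α·(0.100191) = 0.068993, so α = 0.068993/0.100191 ≈ 0.689.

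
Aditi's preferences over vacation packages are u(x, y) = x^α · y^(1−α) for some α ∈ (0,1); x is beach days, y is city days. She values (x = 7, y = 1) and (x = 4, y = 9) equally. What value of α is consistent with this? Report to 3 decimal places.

α ≈ 0.797

The Cobb–Douglas utilities coincide, so 7^α·1^(1−α) = 4^α·9^(1−α).
(7/4)^α = (9/1)^(1−α); take logs: α·ln(7/4) = (1−α)·ln(9/1), i.e. α·0.559616 = (1−α)·2.197225.
With A = 0.559616 and B = 2.197225: α·A = (1−α)·B, so α = B/(A+B) = 2.197225/2.756841 ≈ 0.797.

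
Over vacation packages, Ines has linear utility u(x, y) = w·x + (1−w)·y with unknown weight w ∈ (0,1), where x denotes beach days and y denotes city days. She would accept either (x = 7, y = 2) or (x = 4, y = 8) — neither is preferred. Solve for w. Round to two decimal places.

w = 0.67

Equating utilities: w·7 + (1−w)·2 = w·4 + (1−w)·8.
w·(7−4) = (1−w)·(8−2), i.e. w·3 = (1−w)·6.
So w/(1−w) = 6/3 = 2.0000, giving w = 6/(3+6) = 0.67.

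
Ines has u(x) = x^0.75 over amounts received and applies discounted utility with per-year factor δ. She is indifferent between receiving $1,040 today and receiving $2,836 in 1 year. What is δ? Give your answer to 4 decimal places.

δ ≈ 0.4712

Equating discounted utilities: u(1040) = δ·u(2836) ⇒ δ = u(1040)/u(2836).
With u(x) = x^0.75: δ = 1040^0.75/2836^0.75 = (1040/2836)^0.75 = 0.47124.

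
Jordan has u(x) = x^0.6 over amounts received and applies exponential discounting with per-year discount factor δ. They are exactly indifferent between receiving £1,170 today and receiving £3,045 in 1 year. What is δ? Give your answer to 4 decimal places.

Indifference means u(1170) = δ · u(3045), so δ = u(1170)/u(3045).
With u(x) = x^0.6: δ = 1170^0.6/3045^0.6 = (1170/3045)^0.6 = 0.56333.

δ ≈ 0.5633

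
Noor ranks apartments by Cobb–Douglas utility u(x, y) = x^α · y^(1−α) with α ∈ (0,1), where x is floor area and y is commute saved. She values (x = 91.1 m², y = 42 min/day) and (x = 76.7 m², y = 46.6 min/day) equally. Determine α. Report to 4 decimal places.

Indifference: 91.1^α · 42^(1−α) = 76.7^α · 46.6^(1−α).
Taking logs: α·ln 91.1 + (1−α)·ln 42 = α·ln 76.7 + (1−α)·ln 46.6, i.e. α·0.1720561 = (1−α)·0.1039309.
Thus α·(0.2759870) = 0.1039309, so α = 0.1039309/0.2759870 ≈ 0.3766.

α ≈ 0.3766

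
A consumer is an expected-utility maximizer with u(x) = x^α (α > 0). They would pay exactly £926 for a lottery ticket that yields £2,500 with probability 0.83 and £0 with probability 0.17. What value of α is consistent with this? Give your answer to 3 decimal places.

α ≈ 0.188

EU(lottery) = 0.83·2500^α + 0.17·0 = 0.83·2500^α.
Setting u(926) equal to that: 926^α = 0.83·2500^α ⇒ (926/2500)^α = 0.83.
Taking logs: α·ln(926/2500) = ln(0.83), so α = -0.186330 / -0.993172 ≈ 0.188.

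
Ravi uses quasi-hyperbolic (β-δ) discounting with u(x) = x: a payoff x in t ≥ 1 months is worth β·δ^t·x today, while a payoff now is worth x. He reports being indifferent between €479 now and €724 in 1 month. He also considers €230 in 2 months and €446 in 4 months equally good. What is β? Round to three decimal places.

Both payoffs in the second observation are in the future, so β drops out: δ^2·230 = δ^4·446 ⇒ δ^2 = 230/446 = 0.51570, so δ = 0.71812.
Now use the now-vs-future pair: 479 = β·δ·724 gives β = 479/(0.71812·724) ≈ 0.921.

β ≈ 0.921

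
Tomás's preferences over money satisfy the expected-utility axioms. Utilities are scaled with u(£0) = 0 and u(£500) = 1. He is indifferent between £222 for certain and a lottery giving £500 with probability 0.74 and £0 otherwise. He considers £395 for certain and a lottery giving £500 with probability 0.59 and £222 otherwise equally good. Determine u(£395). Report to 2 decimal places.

From the first indifference, u(£222) = 0.74·u(£500) + 0.26·u(£0) = 0.74·1 + 0.26·0 = 0.74.
The second indifference gives u(£395) = 0.59·u(£500) + 0.41·u(£222) = 0.59·1.00 + 0.41·0.74 = 0.8934.

0.89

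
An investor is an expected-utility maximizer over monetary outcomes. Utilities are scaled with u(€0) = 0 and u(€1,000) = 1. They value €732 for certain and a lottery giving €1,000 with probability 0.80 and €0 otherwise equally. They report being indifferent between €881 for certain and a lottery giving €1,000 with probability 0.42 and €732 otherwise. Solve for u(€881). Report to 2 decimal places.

0.88

From the first indifference, u(€732) = 0.80·u(€1,000) + 0.20·u(€0) = 0.80·1 + 0.20·0 = 0.80.
The second indifference gives u(€881) = 0.42·u(€1,000) + 0.58·u(€732) = 0.42·1.00 + 0.58·0.80 = 0.8840.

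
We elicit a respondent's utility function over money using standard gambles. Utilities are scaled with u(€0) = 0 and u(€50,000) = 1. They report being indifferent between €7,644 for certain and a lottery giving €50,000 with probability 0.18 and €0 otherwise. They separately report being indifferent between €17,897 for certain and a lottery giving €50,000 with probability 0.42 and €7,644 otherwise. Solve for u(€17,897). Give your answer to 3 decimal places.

First, u(€7,644) = 0.18·u(€50,000) + 0.82·u(€0) = 0.18.
Chaining: u(€17,897) = 0.42·1.00 + 0.58·0.18 = 0.5244.

0.524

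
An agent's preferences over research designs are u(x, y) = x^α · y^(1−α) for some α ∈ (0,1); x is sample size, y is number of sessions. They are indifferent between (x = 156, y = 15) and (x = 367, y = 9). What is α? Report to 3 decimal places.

The Cobb–Douglas utilities coincide, so 156^α·15^(1−α) = 367^α·9^(1−α).
Rearrange to (156/367)^α = (9/15)^(1−α) and take logs: α·-0.855506 = (1−α)·-0.510826.
With A = -0.855506 and B = -0.510826: α·A = (1−α)·B, so α = B/(A+B) = -0.510826/-1.366332 ≈ 0.374.

α ≈ 0.374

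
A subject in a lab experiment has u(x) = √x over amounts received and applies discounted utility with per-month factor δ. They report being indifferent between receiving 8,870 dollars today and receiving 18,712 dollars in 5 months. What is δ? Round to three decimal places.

The payoff in 5 months is discounted by δ^5, so u(8870) = δ^5·u(18712) and δ^5 = u(8870)/u(18712).
Since u(x) = √x, δ^5 = √(8870/18712) = 0.68850.
Taking the 5th root: δ = 0.68850^(1/5) ≈ 0.928.

δ ≈ 0.928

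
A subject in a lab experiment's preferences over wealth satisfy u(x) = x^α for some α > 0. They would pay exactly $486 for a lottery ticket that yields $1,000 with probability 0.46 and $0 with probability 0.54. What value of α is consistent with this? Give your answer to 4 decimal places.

α ≈ 1.0762

The lottery's expected utility is 0.46·u(1000) + 0.54·u(0) = 0.46·1000^α (since u(0) = 0 for α > 0).
Equating: 486^α = 0.46·1000^α, i.e. 0.4860^α = 0.46.
Take logs: α = ln 0.46 / ln(486/1000) ≈ 1.076200.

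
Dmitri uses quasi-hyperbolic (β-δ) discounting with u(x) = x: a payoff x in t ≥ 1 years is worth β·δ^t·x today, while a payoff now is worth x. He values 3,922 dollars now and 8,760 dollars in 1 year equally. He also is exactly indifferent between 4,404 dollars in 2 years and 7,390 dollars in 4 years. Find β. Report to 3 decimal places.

β ≈ 0.580

From the later pair, β·δ^2·4404 = β·δ^4·7390; dividing through, δ^2 = 4404/7390 = 0.59594, so δ = 0.77197.
The first indifference: 3922 = β·δ·8760, so β = 3922/(δ·8760) = 3922/(0.77197·8760) ≈ 0.580.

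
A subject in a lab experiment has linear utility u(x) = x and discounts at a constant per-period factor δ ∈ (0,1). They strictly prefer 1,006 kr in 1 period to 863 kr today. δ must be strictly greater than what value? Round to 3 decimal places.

δ > 0.858

Under u(x) = x this choice says 863 < δ·1006.
So δ > 863/1006 = 0.85785.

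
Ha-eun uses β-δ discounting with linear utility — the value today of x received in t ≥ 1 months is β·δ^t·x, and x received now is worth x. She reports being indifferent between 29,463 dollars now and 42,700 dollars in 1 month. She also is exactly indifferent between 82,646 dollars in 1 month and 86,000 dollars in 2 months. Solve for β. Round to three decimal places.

Both payoffs in the second observation are in the future, so β drops out: δ^1·82646 = δ^2·86000 ⇒ δ = 82646/86000 = 0.96100.
Substituting δ into 29463 = β·δ·42700: β = 29463/(41034.700) ≈ 0.718.

β ≈ 0.718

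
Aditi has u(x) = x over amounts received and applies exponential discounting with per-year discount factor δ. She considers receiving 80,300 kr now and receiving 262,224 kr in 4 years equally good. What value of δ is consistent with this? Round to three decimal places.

Equating discounted utilities: u(80300) = δ^4·u(262224) ⇒ δ^4 = u(80300)/u(262224).
With u(x) = x: δ^4 = 80300/262224 = 0.30623.
Taking the 4th root: δ = 0.30623^(1/4) ≈ 0.744.

δ ≈ 0.744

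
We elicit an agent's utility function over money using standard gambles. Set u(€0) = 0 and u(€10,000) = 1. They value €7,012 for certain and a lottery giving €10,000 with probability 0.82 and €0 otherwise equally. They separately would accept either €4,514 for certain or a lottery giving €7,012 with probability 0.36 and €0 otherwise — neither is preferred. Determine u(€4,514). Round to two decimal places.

From the first indifference, u(€7,012) = 0.82·u(€10,000) + 0.18·u(€0) = 0.82·1 + 0.18·0 = 0.82.
Then u(€4,514) = 0.36·u(€7,012) + 0.64·u(€0) = 0.36·0.82 + 0.64·0.00 = 0.2952.

0.30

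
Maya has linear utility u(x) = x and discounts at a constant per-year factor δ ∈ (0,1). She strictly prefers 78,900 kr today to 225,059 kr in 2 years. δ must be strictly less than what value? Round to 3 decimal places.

δ < 0.592

The preference means 78900 > δ^2·225059.
Hence δ^2 < 78900/225059 = 0.35057, and x ↦ x^(1/2) is increasing on (0,∞).
δ < (78900/225059)^(1/2) ≈ 0.592.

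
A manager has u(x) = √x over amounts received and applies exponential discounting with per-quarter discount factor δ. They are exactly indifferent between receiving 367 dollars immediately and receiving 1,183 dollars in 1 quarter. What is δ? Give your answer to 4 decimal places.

δ ≈ 0.5570

The payoff in 1 quarter is discounted by δ, so u(367) = δ·u(1183) and δ = u(367)/u(1183).
With u(x) = √x: δ = √367/√1183 = √(367/1183) = 0.55698.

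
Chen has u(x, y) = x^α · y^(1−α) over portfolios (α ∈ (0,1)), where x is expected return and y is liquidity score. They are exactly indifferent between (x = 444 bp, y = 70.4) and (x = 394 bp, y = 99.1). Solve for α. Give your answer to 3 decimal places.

Indifference: 444^α · 70.4^(1−α) = 394^α · 99.1^(1−α).
(444/394)^α = (99.1/70.4)^(1−α); take logs: α·ln(444/394) = (1−α)·ln(99.1/70.4), i.e. α·0.119474 = (1−α)·0.341936.
Thus α·(0.461410) = 0.341936, so α = 0.341936/0.461410 ≈ 0.741.

α ≈ 0.741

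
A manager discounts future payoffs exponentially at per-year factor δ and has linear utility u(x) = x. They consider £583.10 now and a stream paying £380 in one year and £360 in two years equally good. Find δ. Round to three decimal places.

The stream is worth 380δ + 360δ² today, so 380δ + 360δ² = 583.10.
That is, 360δ² + 380δ − 583.10 = 0, a quadratic in δ.
By the quadratic formula (taking the positive root), δ = (−380 + √984064.00) / 720 ≈ 0.850.

δ ≈ 0.850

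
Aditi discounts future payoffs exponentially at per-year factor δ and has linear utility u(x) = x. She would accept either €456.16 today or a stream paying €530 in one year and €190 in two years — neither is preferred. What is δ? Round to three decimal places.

δ ≈ 0.690

The stream is worth 530δ + 190δ² today, so 530δ + 190δ² = 456.16.
So 190δ² + 530δ − 456.16 = 0.
The positive root is δ = [−530 + √(530² + 4·190·456.16)] / (2·190) = (−530 + 792.200)/380 ≈ 0.690.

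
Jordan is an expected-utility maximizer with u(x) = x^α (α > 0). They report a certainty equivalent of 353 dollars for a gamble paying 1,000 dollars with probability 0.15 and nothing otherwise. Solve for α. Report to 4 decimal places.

α ≈ 1.8219

Since u(0) = 0, the lottery's EU is 0.15·1000^α.
Setting u(353) equal to that: 353^α = 0.15·1000^α ⇒ (353/1000)^α = 0.15.
Taking logs: α·ln(353/1000) = ln(0.15), so α = -1.8971200 / -1.0412872 ≈ 1.8219.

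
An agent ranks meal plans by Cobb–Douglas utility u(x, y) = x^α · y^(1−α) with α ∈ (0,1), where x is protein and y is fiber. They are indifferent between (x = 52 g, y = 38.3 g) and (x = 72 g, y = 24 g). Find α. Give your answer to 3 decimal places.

α ≈ 0.590

Indifference: 52^α · 38.3^(1−α) = 72^α · 24^(1−α).
Rearrange to (52/72)^α = (24/38.3)^(1−α) and take logs: α·-0.325422 = (1−α)·-0.467396.
So α/(1−α) = (-0.467396)/(-0.325422) = 1.436277, and α = 1.436277/2.436277 ≈ 0.590.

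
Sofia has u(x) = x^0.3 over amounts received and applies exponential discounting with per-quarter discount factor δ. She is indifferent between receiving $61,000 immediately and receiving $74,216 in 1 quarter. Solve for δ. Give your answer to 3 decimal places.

δ ≈ 0.943

Equating discounted utilities: u(61000) = δ·u(74216) ⇒ δ = u(61000)/u(74216).
Since u(x) = x^0.3, δ = (61000/74216)^0.3 = 0.82193^0.3 = 0.94287.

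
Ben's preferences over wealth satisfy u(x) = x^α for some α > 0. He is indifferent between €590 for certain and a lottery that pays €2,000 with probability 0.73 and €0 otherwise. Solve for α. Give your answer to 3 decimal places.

α ≈ 0.258

The lottery's expected utility is 0.73·u(2000) + 0.27·u(0) = 0.73·2000^α (since u(0) = 0 for α > 0).
Equating: 590^α = 0.73·2000^α, i.e. 0.2950^α = 0.73.
Taking logs: α·ln(590/2000) = ln(0.73), so α = -0.314711 / -1.220780 ≈ 0.258.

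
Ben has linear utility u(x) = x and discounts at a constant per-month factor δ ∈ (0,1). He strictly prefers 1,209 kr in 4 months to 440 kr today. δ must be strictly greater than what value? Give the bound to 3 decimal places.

Comparing present values: 440 < δ^4·1209.
Hence δ^4 > 440/1209 = 0.36394, and x ↦ x^(1/4) is increasing on (0,∞).
δ > (440/1209)^(1/4) ≈ 0.777.

δ > 0.777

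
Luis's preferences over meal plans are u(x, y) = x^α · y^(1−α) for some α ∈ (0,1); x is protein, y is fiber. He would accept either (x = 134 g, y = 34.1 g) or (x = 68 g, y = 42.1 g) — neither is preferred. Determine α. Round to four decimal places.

α ≈ 0.2370

The Cobb–Douglas utilities coincide, so 134^α·34.1^(1−α) = 68^α·42.1^(1−α).
(134/68)^α = (42.1/34.1)^(1−α); take logs: α·ln(134/68) = (1−α)·ln(42.1/34.1), i.e. α·0.6783321 = (1−α)·0.2107504.
So α/(1−α) = (0.2107504)/(0.6783321) = 0.3106891, and α = 0.3106891/1.3106891 ≈ 0.2370.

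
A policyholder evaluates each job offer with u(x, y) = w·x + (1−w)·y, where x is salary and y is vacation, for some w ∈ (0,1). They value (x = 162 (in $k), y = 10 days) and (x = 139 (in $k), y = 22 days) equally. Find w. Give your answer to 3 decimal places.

Equating utilities: w·162 + (1−w)·10 = w·139 + (1−w)·22.
Collecting terms: w·23 = (1−w)·12.
So w/(1−w) = 12/23 = 0.5217, giving w = 12/(23+12) = 0.343.

w = 0.343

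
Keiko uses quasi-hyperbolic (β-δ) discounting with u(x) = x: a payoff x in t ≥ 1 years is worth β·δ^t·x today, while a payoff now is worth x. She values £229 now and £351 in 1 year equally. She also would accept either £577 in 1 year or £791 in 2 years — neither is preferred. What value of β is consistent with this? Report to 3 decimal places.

β ≈ 0.894

Both payoffs in the second observation are in the future, so β drops out: δ^1·577 = δ^2·791 ⇒ δ = 577/791 = 0.72946.
Now use the now-vs-future pair: 229 = β·δ·351 gives β = 229/(0.72946·351) ≈ 0.894.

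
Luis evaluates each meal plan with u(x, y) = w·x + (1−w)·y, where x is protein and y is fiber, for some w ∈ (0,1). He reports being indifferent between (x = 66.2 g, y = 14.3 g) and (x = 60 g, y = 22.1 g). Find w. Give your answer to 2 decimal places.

w = 0.56

u(66.2,14.3) = u(60,22.1) means w·66.2 + (1−w)·14.3 = w·60 + (1−w)·22.1.
w·(66.2−60) = (1−w)·(22.1−14.3), i.e. w·6.2 = (1−w)·7.8.
So w/(1−w) = 7.8/6.2 = 1.2581, giving w = 7.8/(6.2+7.8) = 0.56.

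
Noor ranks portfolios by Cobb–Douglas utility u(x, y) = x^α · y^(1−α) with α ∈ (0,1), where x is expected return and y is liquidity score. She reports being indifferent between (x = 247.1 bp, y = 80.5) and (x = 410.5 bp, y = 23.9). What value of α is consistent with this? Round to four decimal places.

α ≈ 0.7052

The Cobb–Douglas utilities coincide, so 247.1^α·80.5^(1−α) = 410.5^α·23.9^(1−α).
(247.1/410.5)^α = (23.9/80.5)^(1−α); take logs: α·ln(247.1/410.5) = (1−α)·ln(23.9/80.5), i.e. α·-0.5075828 = (1−α)·-1.2143787.
So α/(1−α) = (-1.2143787)/(-0.5075828) = 2.3924741, and α = 2.3924741/3.3924741 ≈ 0.7052.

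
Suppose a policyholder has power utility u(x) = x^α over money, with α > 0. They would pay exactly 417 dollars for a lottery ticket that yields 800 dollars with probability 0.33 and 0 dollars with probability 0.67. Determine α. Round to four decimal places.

α ≈ 1.7016

Since u(0) = 0, the lottery's EU is 0.33·800^α.
Equating: 417^α = 0.33·800^α, i.e. 0.5212^α = 0.33.
α = ln(0.33) / ln(417/800) = -1.1086626/-0.6515255 ≈ 1.7016.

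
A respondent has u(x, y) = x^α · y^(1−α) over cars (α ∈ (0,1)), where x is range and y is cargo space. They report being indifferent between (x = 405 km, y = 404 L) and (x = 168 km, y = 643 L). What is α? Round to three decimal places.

Set the two utilities equal: 405^α·404^(1−α) = 168^α·643^(1−α).
(405/168)^α = (643/404)^(1−α); take logs: α·ln(405/168) = (1−α)·ln(643/404), i.e. α·0.879923 = (1−α)·0.464730.
With A = 0.879923 and B = 0.464730: α·A = (1−α)·B, so α = B/(A+B) = 0.464730/1.344653 ≈ 0.346.

α ≈ 0.346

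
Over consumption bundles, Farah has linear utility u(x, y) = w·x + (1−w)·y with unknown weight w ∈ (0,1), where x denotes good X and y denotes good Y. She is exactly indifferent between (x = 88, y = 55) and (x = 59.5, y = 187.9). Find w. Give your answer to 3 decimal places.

Equating utilities: w·88 + (1−w)·55 = w·59.5 + (1−w)·187.9.
w·(88−59.5) = (1−w)·(187.9−55), i.e. w·28.5 = (1−w)·132.9.
So w/(1−w) = 132.9/28.5 = 4.6632, giving w = 132.9/(28.5+132.9) = 0.823.

w = 0.823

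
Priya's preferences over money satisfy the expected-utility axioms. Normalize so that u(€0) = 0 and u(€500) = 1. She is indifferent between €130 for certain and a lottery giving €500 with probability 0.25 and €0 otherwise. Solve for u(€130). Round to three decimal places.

0.250

By the standard-gamble method, u(€130) is just the indifference probability on the best outcome: 0.25.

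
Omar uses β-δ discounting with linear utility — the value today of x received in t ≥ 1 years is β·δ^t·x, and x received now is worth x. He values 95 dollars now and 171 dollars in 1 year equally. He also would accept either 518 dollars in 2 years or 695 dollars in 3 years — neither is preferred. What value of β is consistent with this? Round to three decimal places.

β ≈ 0.745

The second indifference involves only future payoffs, so β cancels: β·δ^2·518 = β·δ^3·695, giving δ = 518/695 = 0.74532.
Substituting δ into 95 = β·δ·171: β = 95/(127.450) ≈ 0.745.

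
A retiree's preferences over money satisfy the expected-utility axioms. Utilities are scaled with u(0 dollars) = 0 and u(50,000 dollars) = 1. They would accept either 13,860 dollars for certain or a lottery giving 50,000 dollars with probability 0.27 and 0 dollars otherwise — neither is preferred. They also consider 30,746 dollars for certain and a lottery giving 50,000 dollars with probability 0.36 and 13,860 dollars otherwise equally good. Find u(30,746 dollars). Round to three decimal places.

From the first indifference, u(13,860 dollars) = 0.27·u(50,000 dollars) + 0.73·u(0 dollars) = 0.27·1 + 0.73·0 = 0.27.
Then u(30,746 dollars) = 0.36·u(50,000 dollars) + 0.64·u(13,860 dollars) = 0.36·1.00 + 0.64·0.27 = 0.5328.

0.533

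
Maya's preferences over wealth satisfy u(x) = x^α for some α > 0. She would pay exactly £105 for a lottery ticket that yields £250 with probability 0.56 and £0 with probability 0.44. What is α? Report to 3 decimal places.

Since u(0) = 0, the lottery's EU is 0.56·250^α.
Setting u(105) equal to that: 105^α = 0.56·250^α ⇒ (105/250)^α = 0.56.
Take logs: α = ln 0.56 / ln(105/250) ≈ 0.66838.

α ≈ 0.668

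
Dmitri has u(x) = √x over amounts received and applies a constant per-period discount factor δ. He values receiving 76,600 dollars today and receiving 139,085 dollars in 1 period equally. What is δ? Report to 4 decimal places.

δ ≈ 0.7421

Equating discounted utilities: u(76600) = δ·u(139085) ⇒ δ = u(76600)/u(139085).
Since u(x) = √x, δ = √(76600/139085) = 0.74212.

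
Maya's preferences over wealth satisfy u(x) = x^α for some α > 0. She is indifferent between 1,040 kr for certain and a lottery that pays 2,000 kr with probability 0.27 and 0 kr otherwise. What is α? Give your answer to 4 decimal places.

α ≈ 2.0023

EU(lottery) = 0.27·2000^α + 0.73·0 = 0.27·2000^α.
Equating: 1040^α = 0.27·2000^α, i.e. 0.5200^α = 0.27.
Take logs: α = ln 0.27 / ln(1040/2000) ≈ 2.002264.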